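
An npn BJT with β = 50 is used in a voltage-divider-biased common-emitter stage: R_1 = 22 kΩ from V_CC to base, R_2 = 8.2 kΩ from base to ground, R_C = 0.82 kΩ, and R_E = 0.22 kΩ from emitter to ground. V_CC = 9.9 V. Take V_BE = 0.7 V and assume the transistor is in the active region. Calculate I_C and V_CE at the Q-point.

I_C ≈ 5.8 mA, V_CE ≈ 3.9 V

Thevenize the base divider: V_Th = V_CC·R_2/(R_1+R_2) = 9.9×8.2/30.2 = 2.69 V, R_Th = R_1‖R_2 = 5.97 kΩ.
Base-emitter loop: V_Th = I_B·R_Th + V_BE + (β+1)I_B·R_E, so I_B = (2.69 − 0.7) / (5.97 + 51×0.22) = 0.116 mA.
I_C = β·I_B = 50×0.116 = 5.78 mA, and I_E = (β+1)I_B = 5.9 mA.
V_CE = V_CC − I_C·R_C − I_E·R_E = 9.9 − 5.78×0.82 − 5.9×0.22 = 3.86 V.
V_CE = 3.86 V > 0.2 V confirms active-region operation.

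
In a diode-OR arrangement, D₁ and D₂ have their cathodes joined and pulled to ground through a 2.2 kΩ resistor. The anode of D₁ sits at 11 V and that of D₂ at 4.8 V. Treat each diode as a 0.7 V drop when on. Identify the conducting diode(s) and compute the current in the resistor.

Assume both conduct. Then node N would need to be at both 11−0.7 = 10.3 V and 4.8−0.7 = 4.1 V, which is impossible.
Assume only D₁ conducts: V_N = 11 − 0.7 = 10.3 V, so I_R = 10.3/2.2 = 4.68 mA.
Check D₂: its anode-to-cathode voltage is 4.8 − 10.3 = -5.5 V < 0.7 V, so it is off. The assumption is consistent.

Only D₁ conducts; I_R ≈ 4.7 mA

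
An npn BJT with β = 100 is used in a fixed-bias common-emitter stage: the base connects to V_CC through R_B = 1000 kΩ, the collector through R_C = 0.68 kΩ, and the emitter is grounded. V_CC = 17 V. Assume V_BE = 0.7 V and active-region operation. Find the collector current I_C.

Base loop: V_CC = I_B·R_B + V_BE, so I_B = (17 − 0.7)/1000 kΩ = 0.0163 mA.
In the active region I_C = β·I_B = 100 × 0.0163 = 1.63 mA.
Collector loop: V_CE = V_CC − I_C·R_C = 17 − 1.63×0.68 = 15.9 V.
Since V_CE = 15.9 V > V_CE(sat) ≈ 0.2 V, the transistor is in the active region as assumed.

I_C ≈ 1.6 mA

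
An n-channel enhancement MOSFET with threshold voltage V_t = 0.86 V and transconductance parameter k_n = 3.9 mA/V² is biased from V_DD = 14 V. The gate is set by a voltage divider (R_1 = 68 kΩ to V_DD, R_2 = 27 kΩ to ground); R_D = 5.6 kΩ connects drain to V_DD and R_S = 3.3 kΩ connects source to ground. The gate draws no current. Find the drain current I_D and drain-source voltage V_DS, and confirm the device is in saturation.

V_G = V_DD·R_2/(R_1+R_2) = 14×27/95 = 3.98 V.
Assume saturation: I_D = (k_n/2)(V_GS − V_t)² with V_GS = V_G − I_D·R_S = 3.98 − 3.3·I_D.
Substituting gives 21.2·I_D² − 41.1·I_D + 19 = 0, with roots I_D = 0.756 or 1.18 mA.
The root I_D = 1.18 mA gives V_GS = 0.0818 V ≤ V_t, so take I_D = 0.756 mA.
Then V_GS = 1.48 V and V_DS = V_DD − I_D(R_D+R_S) = 14 − 0.756×8.9 = 7.27 V.
Saturation requires V_DS ≥ V_GS − V_t = 0.623 V; 7.27 ≥ 0.623 ✓.

I_D ≈ 0.76 mA, V_DS ≈ 7.3 V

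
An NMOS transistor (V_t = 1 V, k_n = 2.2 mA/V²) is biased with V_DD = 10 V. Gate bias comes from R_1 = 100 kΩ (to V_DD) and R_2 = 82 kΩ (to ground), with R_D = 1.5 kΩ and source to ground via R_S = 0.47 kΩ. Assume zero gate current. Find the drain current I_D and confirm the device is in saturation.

I_D ≈ 3.6 mA

V_G = V_DD·R_2/(R_1+R_2) = 10×82/182 = 4.51 V.
Assume saturation: I_D = (k_n/2)(V_GS − V_t)² with V_GS = V_G − I_D·R_S = 4.51 − 0.47·I_D.
Substituting gives 0.243·I_D² − 4.62·I_D + 13.5 = 0, with roots I_D = 3.61 or 15.4 mA.
The root I_D = 15.4 mA gives V_GS = -2.74 V ≤ V_t, so take I_D = 3.61 mA.
Then V_GS = 2.81 V and V_DS = V_DD − I_D(R_D+R_S) = 10 − 3.61×1.97 = 2.9 V.
Saturation requires V_DS ≥ V_GS − V_t = 1.81 V; 2.9 ≥ 1.81 ✓.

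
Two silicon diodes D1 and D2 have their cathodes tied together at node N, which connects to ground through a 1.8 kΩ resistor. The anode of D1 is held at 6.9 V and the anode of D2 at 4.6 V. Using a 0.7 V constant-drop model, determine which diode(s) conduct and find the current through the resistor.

Only D1 conducts; I_R ≈ 3.4 mA

Assume both conduct. Then node N would need to be at both 6.9−0.7 = 6.2 V and 4.6−0.7 = 3.9 V, which is impossible.
Assume only D1 conducts: V_N = 6.9 − 0.7 = 6.2 V, so I_R = 6.2/1.8 = 3.44 mA.
Check D2: its anode-to-cathode voltage is 4.6 − 6.2 = -1.6 V < 0.7 V, so it is off. The assumption is consistent.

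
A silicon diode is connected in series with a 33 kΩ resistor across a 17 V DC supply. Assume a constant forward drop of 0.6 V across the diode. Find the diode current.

I ≈ 0.5 mA

KVL around the loop: 17 = V_D + I·R = 0.6 + I × 33 kΩ.
So I = (17 − 0.6) / 33 kΩ = 16.4 / 33 = 0.497 mA.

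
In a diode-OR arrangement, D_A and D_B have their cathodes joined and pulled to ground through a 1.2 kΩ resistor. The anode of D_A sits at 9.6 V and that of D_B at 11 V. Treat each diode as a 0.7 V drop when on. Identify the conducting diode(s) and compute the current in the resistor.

Assume both conduct. Then node N would need to be at both 9.6−0.7 = 8.9 V and 11−0.7 = 10.3 V, which is impossible.
Assume only D_B conducts: V_N = 11 − 0.7 = 10.3 V, so I_R = 10.3/1.2 = 8.58 mA.
Check D_A: its anode-to-cathode voltage is 9.6 − 10.3 = -0.7 V < 0.7 V, so it is off. The assumption is consistent.

Only D_B conducts; I_R ≈ 8.6 mA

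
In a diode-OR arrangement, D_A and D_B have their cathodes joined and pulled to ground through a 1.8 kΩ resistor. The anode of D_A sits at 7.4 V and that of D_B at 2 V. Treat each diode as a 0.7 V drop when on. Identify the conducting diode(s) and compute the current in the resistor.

Only D_A conducts; I_R ≈ 3.7 mA

Assume both conduct. Then node N would need to be at both 7.4−0.7 = 6.7 V and 2−0.7 = 1.3 V, which is impossible.
Assume only D_A conducts: V_N = 7.4 − 0.7 = 6.7 V, so I_R = 6.7/1.8 = 3.72 mA.
Check D_B: its anode-to-cathode voltage is 2 − 6.7 = -4.7 V < 0.7 V, so it is off. The assumption is consistent.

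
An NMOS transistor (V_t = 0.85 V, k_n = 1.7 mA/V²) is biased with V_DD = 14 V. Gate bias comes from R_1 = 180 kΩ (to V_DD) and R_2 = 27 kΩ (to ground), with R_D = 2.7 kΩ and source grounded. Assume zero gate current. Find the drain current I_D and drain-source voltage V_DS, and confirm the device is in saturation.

V_G = V_DD·R_2/(R_1+R_2) = 14×27/207 = 1.83 V. With the source grounded, V_GS = V_G = 1.83 V.
Assume saturation: I_D = (k_n/2)(V_GS − V_t)² = (1.7/2)×(1.83 − 0.85)² = 0.85×0.976² = 0.81 mA.
V_DS = V_DD − I_D·R_D = 14 − 0.81×2.7 = 11.8 V.
Saturation requires V_DS ≥ V_GS − V_t = 0.976 V; 11.8 ≥ 0.976 ✓.

I_D ≈ 0.81 mA, V_DS ≈ 12 V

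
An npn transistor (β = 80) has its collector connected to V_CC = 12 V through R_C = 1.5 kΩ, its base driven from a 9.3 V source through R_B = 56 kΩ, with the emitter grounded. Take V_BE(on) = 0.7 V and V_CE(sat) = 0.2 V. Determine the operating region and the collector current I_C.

Assume active: I_B = (9.3 − 0.7)/56 = 0.154 mA, giving I_C = β·I_B = 12.3 mA.
But then V_CE = 12 − 12.3×1.5 = -6.43 V < V_CE(sat) = 0.2 V — impossible in the active region.
So the transistor is saturated. With V_CE = 0.2 V, I_C = (V_CC − 0.2)/R_C = 11.8/1.5 = 7.87 mA.
Check: β·I_B = 12.3 mA > I_C = 7.87 mA, confirming saturation.

saturation; I_C ≈ 7.9 mA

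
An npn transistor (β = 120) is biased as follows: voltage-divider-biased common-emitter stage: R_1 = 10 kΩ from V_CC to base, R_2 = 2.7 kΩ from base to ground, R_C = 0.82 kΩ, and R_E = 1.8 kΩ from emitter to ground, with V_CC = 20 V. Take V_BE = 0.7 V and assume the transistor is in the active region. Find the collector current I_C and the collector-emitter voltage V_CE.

I_C ≈ 1.9 mA, V_CE ≈ 15 V

Thevenize the base divider: V_Th = V_CC·R_2/(R_1+R_2) = 20×2.7/12.7 = 4.25 V, R_Th = R_1‖R_2 = 2.13 kΩ.
Base-emitter loop: V_Th = I_B·R_Th + V_BE + (β+1)I_B·R_E, so I_B = (4.25 − 0.7) / (2.13 + 121×1.8) = 0.0162 mA.
I_C = β·I_B = 120×0.0162 = 1.94 mA, and I_E = (β+1)I_B = 1.95 mA.
V_CE = V_CC − I_C·R_C − I_E·R_E = 20 − 1.94×0.82 − 1.95×1.8 = 14.9 V.
V_CE = 14.9 V > 0.2 V confirms active-region operation.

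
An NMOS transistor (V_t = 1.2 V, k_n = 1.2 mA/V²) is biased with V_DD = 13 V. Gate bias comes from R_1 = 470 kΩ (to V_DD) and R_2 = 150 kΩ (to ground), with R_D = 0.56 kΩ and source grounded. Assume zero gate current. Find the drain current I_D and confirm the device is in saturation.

V_G = V_DD·R_2/(R_1+R_2) = 13×150/620 = 3.15 V. With the source grounded, V_GS = V_G = 3.15 V.
Assume saturation: I_D = (k_n/2)(V_GS − V_t)² = (1.2/2)×(3.15 − 1.2)² = 0.6×1.95² = 2.27 mA.
V_DS = V_DD − I_D·R_D = 13 − 2.27×0.56 = 11.7 V.
Saturation requires V_DS ≥ V_GS − V_t = 1.95 V; 11.7 ≥ 1.95 ✓.

I_D ≈ 2.3 mA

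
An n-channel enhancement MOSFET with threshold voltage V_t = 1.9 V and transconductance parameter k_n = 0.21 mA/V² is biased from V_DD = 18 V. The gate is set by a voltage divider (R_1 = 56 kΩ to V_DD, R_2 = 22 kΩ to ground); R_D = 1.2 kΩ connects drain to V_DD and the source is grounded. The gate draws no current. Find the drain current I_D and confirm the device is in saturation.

V_G = V_DD·R_2/(R_1+R_2) = 18×22/78 = 5.08 V. With the source grounded, V_GS = V_G = 5.08 V.
Assume saturation: I_D = (k_n/2)(V_GS − V_t)² = (0.21/2)×(5.08 − 1.9)² = 0.105×3.18² = 1.06 mA.
V_DS = V_DD − I_D·R_D = 18 − 1.06×1.2 = 16.7 V.
Saturation requires V_DS ≥ V_GS − V_t = 3.18 V; 16.7 ≥ 3.18 ✓.

I_D ≈ 1.1 mA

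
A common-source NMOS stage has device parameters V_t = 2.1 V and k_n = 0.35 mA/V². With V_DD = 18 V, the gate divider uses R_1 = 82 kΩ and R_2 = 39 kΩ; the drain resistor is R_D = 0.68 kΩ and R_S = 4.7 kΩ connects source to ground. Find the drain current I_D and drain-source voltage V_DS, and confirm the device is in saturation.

I_D ≈ 0.45 mA, V_DS ≈ 16 V

V_G = V_DD·R_2/(R_1+R_2) = 18×39/121 = 5.8 V.
Assume saturation: I_D = (k_n/2)(V_GS − V_t)² with V_GS = V_G − I_D·R_S = 5.8 − 4.7·I_D.
Substituting gives 3.87·I_D² − 7.09·I_D + 2.4 = 0, with roots I_D = 0.447 or 1.39 mA.
The root I_D = 1.39 mA gives V_GS = -0.715 V ≤ V_t, so take I_D = 0.447 mA.
Then V_GS = 3.7 V and V_DS = V_DD − I_D(R_D+R_S) = 18 − 0.447×5.38 = 15.6 V.
Saturation requires V_DS ≥ V_GS − V_t = 1.6 V; 15.6 ≥ 1.6 ✓.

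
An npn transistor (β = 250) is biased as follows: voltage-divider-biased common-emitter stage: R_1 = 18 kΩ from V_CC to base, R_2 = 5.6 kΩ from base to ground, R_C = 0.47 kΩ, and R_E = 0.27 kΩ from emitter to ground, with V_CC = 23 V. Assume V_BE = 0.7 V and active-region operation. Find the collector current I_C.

I_C ≈ 17 mA

Thevenize the base divider: V_Th = V_CC·R_2/(R_1+R_2) = 23×5.6/23.6 = 5.46 V, R_Th = R_1‖R_2 = 4.27 kΩ.
Base-emitter loop: V_Th = I_B·R_Th + V_BE + (β+1)I_B·R_E, so I_B = (5.46 − 0.7) / (4.27 + 251×0.27) = 0.066 mA.
I_C = β·I_B = 250×0.066 = 16.5 mA, and I_E = (β+1)I_B = 16.6 mA.
V_CE = V_CC − I_C·R_C − I_E·R_E = 23 − 16.5×0.47 − 16.6×0.27 = 10.8 V.
V_CE = 10.8 V > 0.2 V confirms active-region operation.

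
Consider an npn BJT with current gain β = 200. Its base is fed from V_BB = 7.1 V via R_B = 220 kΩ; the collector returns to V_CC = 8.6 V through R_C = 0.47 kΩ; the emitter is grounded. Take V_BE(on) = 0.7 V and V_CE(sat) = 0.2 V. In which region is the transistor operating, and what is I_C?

active; I_C ≈ 5.8 mA

Assume active. Base-emitter loop: I_B = (V_BB − V_BE)/R_B = (7.1 − 0.7)/220 = 0.0291 mA.
I_C = β·I_B = 200×0.0291 = 5.82 mA.
V_CE = V_CC − I_C·R_C = 8.6 − 5.82×0.47 = 5.87 V > V_CE(sat), so the active-region assumption holds.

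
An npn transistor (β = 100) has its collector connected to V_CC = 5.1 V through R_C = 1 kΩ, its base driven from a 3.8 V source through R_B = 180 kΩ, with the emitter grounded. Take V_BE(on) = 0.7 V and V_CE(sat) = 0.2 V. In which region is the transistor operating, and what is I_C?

active; I_C ≈ 1.7 mA

Assume active. Base-emitter loop: I_B = (V_BB − V_BE)/R_B = (3.8 − 0.7)/180 = 0.0172 mA.
I_C = β·I_B = 100×0.0172 = 1.72 mA.
V_CE = V_CC − I_C·R_C = 5.1 − 1.72×1 = 3.38 V > V_CE(sat), so the active-region assumption holds.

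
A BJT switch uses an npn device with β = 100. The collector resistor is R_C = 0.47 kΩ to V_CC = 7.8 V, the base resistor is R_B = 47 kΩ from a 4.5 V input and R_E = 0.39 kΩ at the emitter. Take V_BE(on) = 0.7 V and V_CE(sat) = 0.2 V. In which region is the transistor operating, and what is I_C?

active; I_C ≈ 4.4 mA

Assume active. Base-emitter loop: I_B = (V_BB − V_BE)/(R_B + (β+1)R_E) = (4.5 − 0.7)/(47 + 101×0.39) = 0.044 mA.
I_C = β·I_B = 100×0.044 = 4.4 mA.
V_CE = V_CC − I_C·R_C − I_E·R_E = 7.8 − 4.4×0.47 − 4.44×0.39 = 4 V > V_CE(sat), so the active-region assumption holds.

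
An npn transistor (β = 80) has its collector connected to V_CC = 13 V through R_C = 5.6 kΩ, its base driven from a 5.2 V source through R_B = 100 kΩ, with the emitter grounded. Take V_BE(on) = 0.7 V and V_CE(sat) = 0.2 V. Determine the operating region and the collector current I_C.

Assume active: I_B = (5.2 − 0.7)/100 = 0.045 mA, giving I_C = β·I_B = 3.6 mA.
But then V_CE = 13 − 3.6×5.6 = -7.16 V < V_CE(sat) = 0.2 V — impossible in the active region.
So the transistor is saturated. With V_CE = 0.2 V, I_C = (V_CC − 0.2)/R_C = 12.8/5.6 = 2.29 mA.
Check: β·I_B = 3.6 mA > I_C = 2.29 mA, confirming saturation.

saturation; I_C ≈ 2.3 mA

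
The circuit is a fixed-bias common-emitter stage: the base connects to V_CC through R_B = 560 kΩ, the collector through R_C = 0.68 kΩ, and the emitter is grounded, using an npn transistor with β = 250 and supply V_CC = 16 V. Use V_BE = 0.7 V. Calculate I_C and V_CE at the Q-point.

Base loop: V_CC = I_B·R_B + V_BE, so I_B = (16 − 0.7)/560 kΩ = 0.0273 mA.
In the active region I_C = β·I_B = 250 × 0.0273 = 6.83 mA.
Collector loop: V_CE = V_CC − I_C·R_C = 16 − 6.83×0.68 = 11.4 V.
Since V_CE = 11.4 V > V_CE(sat) ≈ 0.2 V, the transistor is in the active region as assumed.

I_C ≈ 6.8 mA, V_CE ≈ 11 V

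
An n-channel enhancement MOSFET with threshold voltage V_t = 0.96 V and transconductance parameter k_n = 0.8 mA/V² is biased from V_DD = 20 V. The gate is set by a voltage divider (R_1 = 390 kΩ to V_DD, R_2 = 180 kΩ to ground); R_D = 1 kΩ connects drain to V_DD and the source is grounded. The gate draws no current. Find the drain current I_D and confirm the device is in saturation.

V_G = V_DD·R_2/(R_1+R_2) = 20×180/570 = 6.32 V. With the source grounded, V_GS = V_G = 6.32 V.
Assume saturation: I_D = (k_n/2)(V_GS − V_t)² = (0.8/2)×(6.32 − 0.96)² = 0.4×5.36² = 11.5 mA.
V_DS = V_DD − I_D·R_D = 20 − 11.5×1 = 8.53 V.
Saturation requires V_DS ≥ V_GS − V_t = 5.36 V; 8.53 ≥ 5.36 ✓.

I_D ≈ 11 mA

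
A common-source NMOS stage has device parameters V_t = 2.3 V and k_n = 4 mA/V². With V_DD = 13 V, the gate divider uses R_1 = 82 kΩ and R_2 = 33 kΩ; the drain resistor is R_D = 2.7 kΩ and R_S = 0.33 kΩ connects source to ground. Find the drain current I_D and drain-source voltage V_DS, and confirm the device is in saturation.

V_G = V_DD·R_2/(R_1+R_2) = 13×33/115 = 3.73 V.
Assume saturation: I_D = (k_n/2)(V_GS − V_t)² with V_GS = V_G − I_D·R_S = 3.73 − 0.33·I_D.
Substituting gives 0.218·I_D² − 2.89·I_D + 4.09 = 0, with roots I_D = 1.61 or 11.6 mA.
The root I_D = 11.6 mA gives V_GS = -0.113 V ≤ V_t, so take I_D = 1.61 mA.
Then V_GS = 3.2 V and V_DS = V_DD − I_D(R_D+R_S) = 13 − 1.61×3.03 = 8.11 V.
Saturation requires V_DS ≥ V_GS − V_t = 0.898 V; 8.11 ≥ 0.898 ✓.

I_D ≈ 1.6 mA, V_DS ≈ 8.1 V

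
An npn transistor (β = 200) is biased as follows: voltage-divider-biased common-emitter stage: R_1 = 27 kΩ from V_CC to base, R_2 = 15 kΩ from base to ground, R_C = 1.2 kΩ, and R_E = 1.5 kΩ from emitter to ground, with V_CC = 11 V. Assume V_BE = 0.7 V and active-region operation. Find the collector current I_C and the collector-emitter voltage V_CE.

Thevenize the base divider: V_Th = V_CC·R_2/(R_1+R_2) = 11×15/42 = 3.93 V, R_Th = R_1‖R_2 = 9.64 kΩ.
Base-emitter loop: V_Th = I_B·R_Th + V_BE + (β+1)I_B·R_E, so I_B = (3.93 − 0.7) / (9.64 + 201×1.5) = 0.0104 mA.
I_C = β·I_B = 200×0.0104 = 2.08 mA, and I_E = (β+1)I_B = 2.09 mA.
V_CE = V_CC − I_C·R_C − I_E·R_E = 11 − 2.08×1.2 − 2.09×1.5 = 5.38 V.
V_CE = 5.38 V > 0.2 V confirms active-region operation.

I_C ≈ 2.1 mA, V_CE ≈ 5.4 V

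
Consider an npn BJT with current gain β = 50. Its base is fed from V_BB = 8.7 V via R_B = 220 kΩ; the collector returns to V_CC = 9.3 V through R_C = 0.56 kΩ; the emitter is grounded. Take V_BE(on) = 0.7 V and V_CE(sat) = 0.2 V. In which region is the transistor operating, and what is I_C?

active; I_C ≈ 1.8 mA

Assume active. Base-emitter loop: I_B = (V_BB − V_BE)/R_B = (8.7 − 0.7)/220 = 0.0364 mA.
I_C = β·I_B = 50×0.0364 = 1.82 mA.
V_CE = V_CC − I_C·R_C = 9.3 − 1.82×0.56 = 8.28 V > V_CE(sat), so the active-region assumption holds.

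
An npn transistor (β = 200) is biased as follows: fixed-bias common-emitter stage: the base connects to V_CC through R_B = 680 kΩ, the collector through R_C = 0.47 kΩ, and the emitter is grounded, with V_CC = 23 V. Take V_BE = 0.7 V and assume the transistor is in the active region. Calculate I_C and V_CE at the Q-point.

Base loop: V_CC = I_B·R_B + V_BE, so I_B = (23 − 0.7)/680 kΩ = 0.0328 mA.
In the active region I_C = β·I_B = 200 × 0.0328 = 6.56 mA.
Collector loop: V_CE = V_CC − I_C·R_C = 23 − 6.56×0.47 = 19.9 V.
Since V_CE = 19.9 V > V_CE(sat) ≈ 0.2 V, the transistor is in the active region as assumed.

I_C ≈ 6.6 mA, V_CE ≈ 20 V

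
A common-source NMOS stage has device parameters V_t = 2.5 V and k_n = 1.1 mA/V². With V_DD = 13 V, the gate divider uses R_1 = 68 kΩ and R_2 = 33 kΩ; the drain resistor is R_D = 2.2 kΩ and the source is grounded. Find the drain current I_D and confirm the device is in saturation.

V_G = V_DD·R_2/(R_1+R_2) = 13×33/101 = 4.25 V. With the source grounded, V_GS = V_G = 4.25 V.
Assume saturation: I_D = (k_n/2)(V_GS − V_t)² = (1.1/2)×(4.25 − 2.5)² = 0.55×1.75² = 1.68 mA.
V_DS = V_DD − I_D·R_D = 13 − 1.68×2.2 = 9.3 V.
Saturation requires V_DS ≥ V_GS − V_t = 1.75 V; 9.3 ≥ 1.75 ✓.

I_D ≈ 1.7 mA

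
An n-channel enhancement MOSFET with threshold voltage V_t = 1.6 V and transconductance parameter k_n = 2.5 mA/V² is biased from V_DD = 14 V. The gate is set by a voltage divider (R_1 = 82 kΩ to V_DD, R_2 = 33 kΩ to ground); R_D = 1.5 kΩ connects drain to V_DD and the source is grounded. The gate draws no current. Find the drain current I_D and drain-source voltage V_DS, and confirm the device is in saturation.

I_D ≈ 7.3 mA, V_DS ≈ 3 V

V_G = V_DD·R_2/(R_1+R_2) = 14×33/115 = 4.02 V. With the source grounded, V_GS = V_G = 4.02 V.
Assume saturation: I_D = (k_n/2)(V_GS − V_t)² = (2.5/2)×(4.02 − 1.6)² = 1.25×2.42² = 7.3 mA.
V_DS = V_DD − I_D·R_D = 14 − 7.3×1.5 = 3.04 V.
Saturation requires V_DS ≥ V_GS − V_t = 2.42 V; 3.04 ≥ 2.42 ✓.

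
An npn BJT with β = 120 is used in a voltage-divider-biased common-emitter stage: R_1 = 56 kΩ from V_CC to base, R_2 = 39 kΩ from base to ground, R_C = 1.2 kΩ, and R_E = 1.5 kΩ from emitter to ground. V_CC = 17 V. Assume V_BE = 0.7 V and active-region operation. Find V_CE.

Thevenize the base divider: V_Th = V_CC·R_2/(R_1+R_2) = 17×39/95 = 6.98 V, R_Th = R_1‖R_2 = 23 kΩ.
Base-emitter loop: V_Th = I_B·R_Th + V_BE + (β+1)I_B·R_E, so I_B = (6.98 − 0.7) / (23 + 121×1.5) = 0.0307 mA.
I_C = β·I_B = 120×0.0307 = 3.68 mA, and I_E = (β+1)I_B = 3.72 mA.
V_CE = V_CC − I_C·R_C − I_E·R_E = 17 − 3.68×1.2 − 3.72×1.5 = 7.01 V.
V_CE = 7.01 V > 0.2 V confirms active-region operation.

V_CE ≈ 7 V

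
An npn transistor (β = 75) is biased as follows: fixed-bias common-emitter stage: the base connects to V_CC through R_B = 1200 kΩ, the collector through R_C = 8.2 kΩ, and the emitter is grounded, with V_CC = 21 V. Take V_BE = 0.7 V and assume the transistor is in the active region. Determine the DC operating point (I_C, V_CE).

I_C ≈ 1.3 mA, V_CE ≈ 11 V

Base loop: V_CC = I_B·R_B + V_BE, so I_B = (21 − 0.7)/1200 kΩ = 0.0169 mA.
In the active region I_C = β·I_B = 75 × 0.0169 = 1.27 mA.
Collector loop: V_CE = V_CC − I_C·R_C = 21 − 1.27×8.2 = 10.6 V.
Since V_CE = 10.6 V > V_CE(sat) ≈ 0.2 V, the transistor is in the active region as assumed.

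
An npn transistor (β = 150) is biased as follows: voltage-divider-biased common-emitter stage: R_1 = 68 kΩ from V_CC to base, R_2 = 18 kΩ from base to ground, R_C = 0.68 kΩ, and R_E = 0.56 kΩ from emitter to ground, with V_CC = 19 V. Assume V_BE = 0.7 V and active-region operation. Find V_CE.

V_CE ≈ 13 V

Thevenize the base divider: V_Th = V_CC·R_2/(R_1+R_2) = 19×18/86 = 3.98 V, R_Th = R_1‖R_2 = 14.2 kΩ.
Base-emitter loop: V_Th = I_B·R_Th + V_BE + (β+1)I_B·R_E, so I_B = (3.98 − 0.7) / (14.2 + 151×0.56) = 0.0332 mA.
I_C = β·I_B = 150×0.0332 = 4.98 mA, and I_E = (β+1)I_B = 5.01 mA.
V_CE = V_CC − I_C·R_C − I_E·R_E = 19 − 4.98×0.68 − 5.01×0.56 = 12.8 V.
V_CE = 12.8 V > 0.2 V confirms active-region operation.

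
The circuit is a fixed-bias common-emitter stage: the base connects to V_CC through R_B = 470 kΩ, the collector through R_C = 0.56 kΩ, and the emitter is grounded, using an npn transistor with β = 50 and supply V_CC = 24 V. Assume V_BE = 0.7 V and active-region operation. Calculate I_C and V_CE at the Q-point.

Base loop: V_CC = I_B·R_B + V_BE, so I_B = (24 − 0.7)/470 kΩ = 0.0496 mA.
In the active region I_C = β·I_B = 50 × 0.0496 = 2.48 mA.
Collector loop: V_CE = V_CC − I_C·R_C = 24 − 2.48×0.56 = 22.6 V.
Since V_CE = 22.6 V > V_CE(sat) ≈ 0.2 V, the transistor is in the active region as assumed.

I_C ≈ 2.5 mA, V_CE ≈ 23 V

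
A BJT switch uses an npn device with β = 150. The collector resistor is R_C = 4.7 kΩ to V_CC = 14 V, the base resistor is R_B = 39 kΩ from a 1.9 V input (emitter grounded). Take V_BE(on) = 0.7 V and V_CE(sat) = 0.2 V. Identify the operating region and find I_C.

Assume active: I_B = (1.9 − 0.7)/39 = 0.0308 mA, giving I_C = β·I_B = 4.62 mA.
But then V_CE = 14 − 4.62×4.7 = -7.69 V < V_CE(sat) = 0.2 V — impossible in the active region.
So the transistor is saturated. With V_CE = 0.2 V, I_C = (V_CC − 0.2)/R_C = 13.8/4.7 = 2.94 mA.
Check: β·I_B = 4.62 mA > I_C = 2.94 mA, confirming saturation.

saturation; I_C ≈ 2.9 mA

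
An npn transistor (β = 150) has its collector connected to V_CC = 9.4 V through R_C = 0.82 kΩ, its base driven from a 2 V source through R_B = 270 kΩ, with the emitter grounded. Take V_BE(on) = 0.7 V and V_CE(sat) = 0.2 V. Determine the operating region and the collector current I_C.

active; I_C ≈ 0.72 mA

Assume active. Base-emitter loop: I_B = (V_BB − V_BE)/R_B = (2 − 0.7)/270 = 0.00481 mA.
I_C = β·I_B = 150×0.00481 = 0.722 mA.
V_CE = V_CC − I_C·R_C = 9.4 − 0.722×0.82 = 8.81 V > V_CE(sat), so the active-region assumption holds.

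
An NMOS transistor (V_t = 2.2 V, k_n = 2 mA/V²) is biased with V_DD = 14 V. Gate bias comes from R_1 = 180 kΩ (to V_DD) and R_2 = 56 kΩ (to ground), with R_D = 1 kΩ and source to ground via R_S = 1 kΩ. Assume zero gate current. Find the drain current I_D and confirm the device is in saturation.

I_D ≈ 0.45 mA

V_G = V_DD·R_2/(R_1+R_2) = 14×56/236 = 3.32 V.
Assume saturation: I_D = (k_n/2)(V_GS − V_t)² with V_GS = V_G − I_D·R_S = 3.32 − 1·I_D.
Substituting gives 1·I_D² − 3.24·I_D + 1.26 = 0, with roots I_D = 0.451 or 2.79 mA.
The root I_D = 2.79 mA gives V_GS = 0.529 V ≤ V_t, so take I_D = 0.451 mA.
Then V_GS = 2.87 V and V_DS = V_DD − I_D(R_D+R_S) = 14 − 0.451×2 = 13.1 V.
Saturation requires V_DS ≥ V_GS − V_t = 0.671 V; 13.1 ≥ 0.671 ✓.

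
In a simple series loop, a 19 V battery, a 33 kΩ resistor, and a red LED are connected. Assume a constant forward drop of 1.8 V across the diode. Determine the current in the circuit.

I ≈ 0.52 mA

KVL around the loop: 19 = V_D + I·R = 1.8 + I × 33 kΩ.
So I = (19 − 1.8) / 33 kΩ = 17.2 / 33 = 0.521 mA.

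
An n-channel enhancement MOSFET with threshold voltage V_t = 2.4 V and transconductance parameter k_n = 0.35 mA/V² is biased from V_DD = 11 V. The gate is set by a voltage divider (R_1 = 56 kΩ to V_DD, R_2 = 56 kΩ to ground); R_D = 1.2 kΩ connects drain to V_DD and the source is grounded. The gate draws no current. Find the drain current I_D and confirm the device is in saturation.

V_G = V_DD·R_2/(R_1+R_2) = 11×56/112 = 5.5 V. With the source grounded, V_GS = V_G = 5.5 V.
Assume saturation: I_D = (k_n/2)(V_GS − V_t)² = (0.35/2)×(5.5 − 2.4)² = 0.175×3.1² = 1.68 mA.
V_DS = V_DD − I_D·R_D = 11 − 1.68×1.2 = 8.98 V.
Saturation requires V_DS ≥ V_GS − V_t = 3.1 V; 8.98 ≥ 3.1 ✓.

I_D ≈ 1.7 mA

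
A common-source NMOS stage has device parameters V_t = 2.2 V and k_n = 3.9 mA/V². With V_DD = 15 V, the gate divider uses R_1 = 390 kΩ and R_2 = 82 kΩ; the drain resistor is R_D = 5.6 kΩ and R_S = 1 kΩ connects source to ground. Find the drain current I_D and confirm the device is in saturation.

I_D ≈ 0.14 mA

V_G = V_DD·R_2/(R_1+R_2) = 15×82/472 = 2.61 V.
Assume saturation: I_D = (k_n/2)(V_GS − V_t)² with V_GS = V_G − I_D·R_S = 2.61 − 1·I_D.
Substituting gives 1.95·I_D² − 2.58·I_D + 0.321 = 0, with roots I_D = 0.139 or 1.19 mA.
The root I_D = 1.19 mA gives V_GS = 1.42 V ≤ V_t, so take I_D = 0.139 mA.
Then V_GS = 2.47 V and V_DS = V_DD − I_D(R_D+R_S) = 15 − 0.139×6.6 = 14.1 V.
Saturation requires V_DS ≥ V_GS − V_t = 0.267 V; 14.1 ≥ 0.267 ✓.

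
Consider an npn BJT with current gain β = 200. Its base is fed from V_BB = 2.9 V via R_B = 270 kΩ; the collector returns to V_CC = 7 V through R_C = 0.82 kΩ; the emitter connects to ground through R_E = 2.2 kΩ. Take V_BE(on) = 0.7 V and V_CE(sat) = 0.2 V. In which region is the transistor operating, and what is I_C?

active; I_C ≈ 0.62 mA

Assume active. Base-emitter loop: I_B = (V_BB − V_BE)/(R_B + (β+1)R_E) = (2.9 − 0.7)/(270 + 201×2.2) = 0.00309 mA.
I_C = β·I_B = 200×0.00309 = 0.618 mA.
V_CE = V_CC − I_C·R_C − I_E·R_E = 7 − 0.618×0.82 − 0.621×2.2 = 5.13 V > V_CE(sat), so the active-region assumption holds.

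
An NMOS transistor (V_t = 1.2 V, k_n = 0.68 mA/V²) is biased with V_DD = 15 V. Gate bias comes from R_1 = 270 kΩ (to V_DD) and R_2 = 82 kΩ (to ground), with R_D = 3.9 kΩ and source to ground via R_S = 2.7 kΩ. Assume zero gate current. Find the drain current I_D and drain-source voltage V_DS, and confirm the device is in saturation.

I_D ≈ 0.43 mA, V_DS ≈ 12 V

V_G = V_DD·R_2/(R_1+R_2) = 15×82/352 = 3.49 V.
Assume saturation: I_D = (k_n/2)(V_GS − V_t)² with V_GS = V_G − I_D·R_S = 3.49 − 2.7·I_D.
Substituting gives 2.48·I_D² − 5.21·I_D + 1.79 = 0, with roots I_D = 0.432 or 1.67 mA.
The root I_D = 1.67 mA gives V_GS = -1.02 V ≤ V_t, so take I_D = 0.432 mA.
Then V_GS = 2.33 V and V_DS = V_DD − I_D(R_D+R_S) = 15 − 0.432×6.6 = 12.1 V.
Saturation requires V_DS ≥ V_GS − V_t = 1.13 V; 12.1 ≥ 1.13 ✓.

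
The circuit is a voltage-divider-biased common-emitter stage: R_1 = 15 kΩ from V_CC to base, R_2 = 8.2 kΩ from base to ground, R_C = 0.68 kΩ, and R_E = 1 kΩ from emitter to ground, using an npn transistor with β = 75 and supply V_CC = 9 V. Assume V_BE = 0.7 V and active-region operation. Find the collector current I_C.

I_C ≈ 2.3 mA

Thevenize the base divider: V_Th = V_CC·R_2/(R_1+R_2) = 9×8.2/23.2 = 3.18 V, R_Th = R_1‖R_2 = 5.3 kΩ.
Base-emitter loop: V_Th = I_B·R_Th + V_BE + (β+1)I_B·R_E, so I_B = (3.18 − 0.7) / (5.3 + 76×1) = 0.0305 mA.
I_C = β·I_B = 75×0.0305 = 2.29 mA, and I_E = (β+1)I_B = 2.32 mA.
V_CE = V_CC − I_C·R_C − I_E·R_E = 9 − 2.29×0.68 − 2.32×1 = 5.12 V.
V_CE = 5.12 V > 0.2 V confirms active-region operation.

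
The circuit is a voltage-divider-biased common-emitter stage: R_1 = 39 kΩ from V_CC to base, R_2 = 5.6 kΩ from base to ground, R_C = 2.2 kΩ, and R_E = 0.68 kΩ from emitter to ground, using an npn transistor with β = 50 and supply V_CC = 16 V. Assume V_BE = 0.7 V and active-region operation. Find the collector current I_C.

Thevenize the base divider: V_Th = V_CC·R_2/(R_1+R_2) = 16×5.6/44.6 = 2.01 V, R_Th = R_1‖R_2 = 4.9 kΩ.
Base-emitter loop: V_Th = I_B·R_Th + V_BE + (β+1)I_B·R_E, so I_B = (2.01 − 0.7) / (4.9 + 51×0.68) = 0.0331 mA.
I_C = β·I_B = 50×0.0331 = 1.65 mA, and I_E = (β+1)I_B = 1.69 mA.
V_CE = V_CC − I_C·R_C − I_E·R_E = 16 − 1.65×2.2 − 1.69×0.68 = 11.2 V.
V_CE = 11.2 V > 0.2 V confirms active-region operation.

I_C ≈ 1.7 mA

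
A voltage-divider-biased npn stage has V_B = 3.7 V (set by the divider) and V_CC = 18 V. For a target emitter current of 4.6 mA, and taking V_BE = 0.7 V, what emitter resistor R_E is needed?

V_E = V_B − V_BE = 3.7 − 0.7 = 3 V.
R_E = V_E / I_E = 3 / 4.6 = 0.652 kΩ.

R_E ≈ 0.65 kΩ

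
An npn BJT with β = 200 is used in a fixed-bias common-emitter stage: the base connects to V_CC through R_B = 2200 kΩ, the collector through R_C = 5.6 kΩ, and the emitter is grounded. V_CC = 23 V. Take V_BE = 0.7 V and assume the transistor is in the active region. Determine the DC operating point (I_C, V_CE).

I_C ≈ 2 mA, V_CE ≈ 12 V

Base loop: V_CC = I_B·R_B + V_BE, so I_B = (23 − 0.7)/2200 kΩ = 0.0101 mA.
In the active region I_C = β·I_B = 200 × 0.0101 = 2.03 mA.
Collector loop: V_CE = V_CC − I_C·R_C = 23 − 2.03×5.6 = 11.6 V.
Since V_CE = 11.6 V > V_CE(sat) ≈ 0.2 V, the transistor is in the active region as assumed.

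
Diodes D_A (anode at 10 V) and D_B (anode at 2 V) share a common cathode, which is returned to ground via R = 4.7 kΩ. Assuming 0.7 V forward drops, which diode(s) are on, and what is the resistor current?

Assume both conduct. Then node N would need to be at both 10−0.7 = 9.3 V and 2−0.7 = 1.3 V, which is impossible.
Assume only D_A conducts: V_N = 10 − 0.7 = 9.3 V, so I_R = 9.3/4.7 = 1.98 mA.
Check D_B: its anode-to-cathode voltage is 2 − 9.3 = -7.3 V < 0.7 V, so it is off. The assumption is consistent.

Only D_A conducts; I_R ≈ 2 mA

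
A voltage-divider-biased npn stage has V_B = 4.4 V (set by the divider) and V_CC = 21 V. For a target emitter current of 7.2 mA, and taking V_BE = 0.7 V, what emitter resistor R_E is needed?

V_E = V_B − V_BE = 4.4 − 0.7 = 3.7 V.
R_E = V_E / I_E = 3.7 / 7.2 = 0.514 kΩ.

R_E ≈ 0.51 kΩ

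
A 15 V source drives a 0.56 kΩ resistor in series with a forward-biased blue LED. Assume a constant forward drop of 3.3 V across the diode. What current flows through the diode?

KVL around the loop: 15 = V_D + I·R = 3.3 + I × 0.56 kΩ.
So I = (15 − 3.3) / 0.56 kΩ = 11.7 / 0.56 = 20.9 mA.

I ≈ 21 mA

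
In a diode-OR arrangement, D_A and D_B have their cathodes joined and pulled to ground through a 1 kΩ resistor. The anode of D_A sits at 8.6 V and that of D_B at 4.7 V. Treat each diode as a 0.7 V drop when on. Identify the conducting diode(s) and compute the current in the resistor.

Assume both conduct. Then node N would need to be at both 8.6−0.7 = 7.9 V and 4.7−0.7 = 4 V, which is impossible.
Assume only D_A conducts: V_N = 8.6 − 0.7 = 7.9 V, so I_R = 7.9/1 = 7.9 mA.
Check D_B: its anode-to-cathode voltage is 4.7 − 7.9 = -3.2 V < 0.7 V, so it is off. The assumption is consistent.

Only D_A conducts; I_R ≈ 7.9 mA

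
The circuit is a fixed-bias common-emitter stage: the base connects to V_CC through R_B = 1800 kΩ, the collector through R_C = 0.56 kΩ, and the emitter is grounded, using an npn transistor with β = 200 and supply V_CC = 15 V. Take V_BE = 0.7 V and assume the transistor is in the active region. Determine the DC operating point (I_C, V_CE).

Base loop: V_CC = I_B·R_B + V_BE, so I_B = (15 − 0.7)/1800 kΩ = 0.00794 mA.
In the active region I_C = β·I_B = 200 × 0.00794 = 1.59 mA.
Collector loop: V_CE = V_CC − I_C·R_C = 15 − 1.59×0.56 = 14.1 V.
Since V_CE = 14.1 V > V_CE(sat) ≈ 0.2 V, the transistor is in the active region as assumed.

I_C ≈ 1.6 mA, V_CE ≈ 14 V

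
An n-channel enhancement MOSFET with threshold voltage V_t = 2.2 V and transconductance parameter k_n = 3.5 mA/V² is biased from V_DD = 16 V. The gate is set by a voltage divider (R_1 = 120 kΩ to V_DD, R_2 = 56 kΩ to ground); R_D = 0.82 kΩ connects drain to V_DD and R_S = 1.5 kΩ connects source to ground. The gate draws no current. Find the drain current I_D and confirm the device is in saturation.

V_G = V_DD·R_2/(R_1+R_2) = 16×56/176 = 5.09 V.
Assume saturation: I_D = (k_n/2)(V_GS − V_t)² with V_GS = V_G − I_D·R_S = 5.09 − 1.5·I_D.
Substituting gives 3.94·I_D² − 16.2·I_D + 14.6 = 0, with roots I_D = 1.34 or 2.77 mA.
The root I_D = 2.77 mA gives V_GS = 0.943 V ≤ V_t, so take I_D = 1.34 mA.
Then V_GS = 3.08 V and V_DS = V_DD − I_D(R_D+R_S) = 16 − 1.34×2.32 = 12.9 V.
Saturation requires V_DS ≥ V_GS − V_t = 0.876 V; 12.9 ≥ 0.876 ✓.

I_D ≈ 1.3 mA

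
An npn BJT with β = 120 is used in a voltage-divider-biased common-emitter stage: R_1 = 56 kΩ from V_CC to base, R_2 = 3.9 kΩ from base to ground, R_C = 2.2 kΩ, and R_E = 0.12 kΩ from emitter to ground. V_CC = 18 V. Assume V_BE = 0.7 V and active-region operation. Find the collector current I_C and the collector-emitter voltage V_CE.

Thevenize the base divider: V_Th = V_CC·R_2/(R_1+R_2) = 18×3.9/59.9 = 1.17 V, R_Th = R_1‖R_2 = 3.65 kΩ.
Base-emitter loop: V_Th = I_B·R_Th + V_BE + (β+1)I_B·R_E, so I_B = (1.17 − 0.7) / (3.65 + 121×0.12) = 0.026 mA.
I_C = β·I_B = 120×0.026 = 3.12 mA, and I_E = (β+1)I_B = 3.14 mA.
V_CE = V_CC − I_C·R_C − I_E·R_E = 18 − 3.12×2.2 − 3.14×0.12 = 10.8 V.
V_CE = 10.8 V > 0.2 V confirms active-region operation.

I_C ≈ 3.1 mA, V_CE ≈ 11 V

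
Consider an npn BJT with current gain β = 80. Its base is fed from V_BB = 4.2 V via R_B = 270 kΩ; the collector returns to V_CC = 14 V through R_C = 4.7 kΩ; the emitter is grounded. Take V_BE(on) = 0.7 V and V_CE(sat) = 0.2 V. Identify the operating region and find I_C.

Assume active. Base-emitter loop: I_B = (V_BB − V_BE)/R_B = (4.2 − 0.7)/270 = 0.013 mA.
I_C = β·I_B = 80×0.013 = 1.04 mA.
V_CE = V_CC − I_C·R_C = 14 − 1.04×4.7 = 9.13 V > V_CE(sat), so the active-region assumption holds.

active; I_C ≈ 1 mA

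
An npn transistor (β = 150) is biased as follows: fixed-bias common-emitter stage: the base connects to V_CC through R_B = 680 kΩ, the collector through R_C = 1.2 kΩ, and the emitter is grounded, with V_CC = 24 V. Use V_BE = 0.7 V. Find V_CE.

Base loop: V_CC = I_B·R_B + V_BE, so I_B = (24 − 0.7)/680 kΩ = 0.0343 mA.
In the active region I_C = β·I_B = 150 × 0.0343 = 5.14 mA.
Collector loop: V_CE = V_CC − I_C·R_C = 24 − 5.14×1.2 = 17.8 V.
Since V_CE = 17.8 V > V_CE(sat) ≈ 0.2 V, the transistor is in the active region as assumed.

V_CE ≈ 18 V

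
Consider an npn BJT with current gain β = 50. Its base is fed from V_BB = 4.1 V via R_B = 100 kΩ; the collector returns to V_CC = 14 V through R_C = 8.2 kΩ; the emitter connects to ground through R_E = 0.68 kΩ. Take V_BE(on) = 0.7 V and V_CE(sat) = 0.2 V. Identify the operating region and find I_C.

Assume active. Base-emitter loop: I_B = (V_BB − V_BE)/(R_B + (β+1)R_E) = (4.1 − 0.7)/(100 + 51×0.68) = 0.0252 mA.
I_C = β·I_B = 50×0.0252 = 1.26 mA.
V_CE = V_CC − I_C·R_C − I_E·R_E = 14 − 1.26×8.2 − 1.29×0.68 = 2.77 V > V_CE(sat), so the active-region assumption holds.

active; I_C ≈ 1.3 mA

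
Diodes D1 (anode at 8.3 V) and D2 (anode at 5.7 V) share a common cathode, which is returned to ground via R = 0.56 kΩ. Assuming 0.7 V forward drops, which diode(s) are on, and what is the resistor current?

Only D1 conducts; I_R ≈ 14 mA

Assume both conduct. Then node N would need to be at both 8.3−0.7 = 7.6 V and 5.7−0.7 = 5 V, which is impossible.
Assume only D1 conducts: V_N = 8.3 − 0.7 = 7.6 V, so I_R = 7.6/0.56 = 13.6 mA.
Check D2: its anode-to-cathode voltage is 5.7 − 7.6 = -1.9 V < 0.7 V, so it is off. The assumption is consistent.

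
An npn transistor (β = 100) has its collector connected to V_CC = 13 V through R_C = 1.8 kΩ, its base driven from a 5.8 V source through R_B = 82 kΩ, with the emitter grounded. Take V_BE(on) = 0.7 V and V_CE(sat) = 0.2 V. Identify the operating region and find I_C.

Assume active. Base-emitter loop: I_B = (V_BB − V_BE)/R_B = (5.8 − 0.7)/82 = 0.0622 mA.
I_C = β·I_B = 100×0.0622 = 6.22 mA.
V_CE = V_CC − I_C·R_C = 13 − 6.22×1.8 = 1.8 V > V_CE(sat), so the active-region assumption holds.

active; I_C ≈ 6.2 mA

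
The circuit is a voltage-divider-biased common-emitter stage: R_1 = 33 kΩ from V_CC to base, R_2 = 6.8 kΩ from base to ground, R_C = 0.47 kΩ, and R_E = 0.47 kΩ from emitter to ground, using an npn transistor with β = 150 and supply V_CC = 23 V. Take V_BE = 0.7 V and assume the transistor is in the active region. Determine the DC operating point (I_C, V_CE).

I_C ≈ 6.3 mA, V_CE ≈ 17 V

Thevenize the base divider: V_Th = V_CC·R_2/(R_1+R_2) = 23×6.8/39.8 = 3.93 V, R_Th = R_1‖R_2 = 5.64 kΩ.
Base-emitter loop: V_Th = I_B·R_Th + V_BE + (β+1)I_B·R_E, so I_B = (3.93 − 0.7) / (5.64 + 151×0.47) = 0.0422 mA.
I_C = β·I_B = 150×0.0422 = 6.32 mA, and I_E = (β+1)I_B = 6.37 mA.
V_CE = V_CC − I_C·R_C − I_E·R_E = 23 − 6.32×0.47 − 6.37×0.47 = 17 V.
V_CE = 17 V > 0.2 V confirms active-region operation.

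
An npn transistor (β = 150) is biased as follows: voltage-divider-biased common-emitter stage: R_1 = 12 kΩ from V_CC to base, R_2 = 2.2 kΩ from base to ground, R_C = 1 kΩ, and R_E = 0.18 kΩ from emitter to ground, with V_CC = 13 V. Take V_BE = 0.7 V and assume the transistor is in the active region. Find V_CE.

Thevenize the base divider: V_Th = V_CC·R_2/(R_1+R_2) = 13×2.2/14.2 = 2.01 V, R_Th = R_1‖R_2 = 1.86 kΩ.
Base-emitter loop: V_Th = I_B·R_Th + V_BE + (β+1)I_B·R_E, so I_B = (2.01 − 0.7) / (1.86 + 151×0.18) = 0.0453 mA.
I_C = β·I_B = 150×0.0453 = 6.79 mA, and I_E = (β+1)I_B = 6.83 mA.
V_CE = V_CC − I_C·R_C − I_E·R_E = 13 − 6.79×1 − 6.83×0.18 = 4.98 V.
V_CE = 4.98 V > 0.2 V confirms active-region operation.

V_CE ≈ 5 V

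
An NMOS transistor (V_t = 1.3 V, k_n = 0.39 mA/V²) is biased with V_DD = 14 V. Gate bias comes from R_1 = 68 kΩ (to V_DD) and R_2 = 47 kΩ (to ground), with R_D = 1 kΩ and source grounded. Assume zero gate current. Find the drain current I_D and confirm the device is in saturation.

V_G = V_DD·R_2/(R_1+R_2) = 14×47/115 = 5.72 V. With the source grounded, V_GS = V_G = 5.72 V.
Assume saturation: I_D = (k_n/2)(V_GS − V_t)² = (0.39/2)×(5.72 − 1.3)² = 0.195×4.42² = 3.81 mA.
V_DS = V_DD − I_D·R_D = 14 − 3.81×1 = 10.2 V.
Saturation requires V_DS ≥ V_GS − V_t = 4.42 V; 10.2 ≥ 4.42 ✓.

I_D ≈ 3.8 mA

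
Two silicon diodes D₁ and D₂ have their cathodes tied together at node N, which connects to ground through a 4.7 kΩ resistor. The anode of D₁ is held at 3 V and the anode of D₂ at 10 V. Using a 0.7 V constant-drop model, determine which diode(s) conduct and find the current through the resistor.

Assume both conduct. Then node N would need to be at both 3−0.7 = 2.3 V and 10−0.7 = 9.3 V, which is impossible.
Assume only D₂ conducts: V_N = 10 − 0.7 = 9.3 V, so I_R = 9.3/4.7 = 1.98 mA.
Check D₁: its anode-to-cathode voltage is 3 − 9.3 = -6.3 V < 0.7 V, so it is off. The assumption is consistent.

Only D₂ conducts; I_R ≈ 2 mA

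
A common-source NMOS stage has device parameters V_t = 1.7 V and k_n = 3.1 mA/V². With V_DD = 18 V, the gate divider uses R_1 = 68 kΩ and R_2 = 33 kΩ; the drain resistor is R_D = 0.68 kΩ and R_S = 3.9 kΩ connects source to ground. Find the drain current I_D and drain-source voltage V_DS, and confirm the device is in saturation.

I_D ≈ 0.88 mA, V_DS ≈ 14 V

V_G = V_DD·R_2/(R_1+R_2) = 18×33/101 = 5.88 V.
Assume saturation: I_D = (k_n/2)(V_GS − V_t)² with V_GS = V_G − I_D·R_S = 5.88 − 3.9·I_D.
Substituting gives 23.6·I_D² − 51.6·I_D + 27.1 = 0, with roots I_D = 0.879 or 1.31 mA.
The root I_D = 1.31 mA gives V_GS = 0.782 V ≤ V_t, so take I_D = 0.879 mA.
Then V_GS = 2.45 V and V_DS = V_DD − I_D(R_D+R_S) = 18 − 0.879×4.58 = 14 V.
Saturation requires V_DS ≥ V_GS − V_t = 0.753 V; 14 ≥ 0.753 ✓.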